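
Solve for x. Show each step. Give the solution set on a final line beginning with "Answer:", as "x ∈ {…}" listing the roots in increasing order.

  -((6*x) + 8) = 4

Step 1. [-((6*x) + 8) = 4] flip signs both sides, so neg: (6*x) + 8 = -4.
Step 2. [(6*x) + 8 = -4] subtract 8: x sits inside (… + 8). So sub: 6*x = -12.
Step 3. [6*x = -12] 6·(inner) — divide through by 6, so div: x = -2.

Answer: x ∈ {-2}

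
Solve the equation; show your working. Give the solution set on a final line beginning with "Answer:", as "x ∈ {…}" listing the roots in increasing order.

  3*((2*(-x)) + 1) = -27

Step 1. [3*((2*(-x)) + 1) = -27] divide by the outer 3. So div: (2*(-x)) + 1 = -9.
Step 2. [(2*(-x)) + 1 = -9] subtract 1: x sits inside (… + 1). So sub: 2*(-x) = -10.
Step 3. [2*(-x) = -10] divide by the outer 2 ⇒ div: -x = -5.
Step 4. [-x = -5] LHS negated; negate both sides. So neg: x = 5.

Answer: x ∈ {5}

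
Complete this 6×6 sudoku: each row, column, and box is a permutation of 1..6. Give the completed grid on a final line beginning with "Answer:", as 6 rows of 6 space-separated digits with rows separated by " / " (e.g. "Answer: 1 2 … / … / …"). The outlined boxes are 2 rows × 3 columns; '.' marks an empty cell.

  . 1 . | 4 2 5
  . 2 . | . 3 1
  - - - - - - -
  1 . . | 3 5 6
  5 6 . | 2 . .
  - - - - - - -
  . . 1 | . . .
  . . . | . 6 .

Step 1. [r5c5∈{4}] only 4 remains possible at r5c5. So r5c5=4.
Step 2. [r5c1∈{2,3,6}] across row 5, 6 lands solely at r5c1 ⇒ r5c1=6.
Step 3. [r6c1∈{2,3,4}] r6c1 is the only open cell in col 1 admitting 2. So r6c1=2.
Step 4. [r6c6∈{3}] nothing but 3 survives at r6c6, so r6c6=3.
Step 5. [r3c2∈{4}] r3c2 has the single candidate 4 ⇒ r3c2=4.
Step 6. [r2c3∈{4,5,6}] row 2 places 5 nowhere but r2c3, so r2c3=5.
Step 7. [r6c2∈{5}] r6c2's peers cover all but 5. So r6c2=5.
Step 8. [r1c3∈{3,6}] row 1 places 6 nowhere but r1c3, so r1c3=6.
Step 9. [r4c5∈{1}] r4c5's peers cover all but 1, so r4c5=1.
Step 10. [r2c1∈{4}] r2c1 has the single candidate 4. So r2c1=4.
Step 11. [r2c4∈{6}] r2c4 has the single candidate 6. So r2c4=6.
Step 12. [r1c1∈{3}] r1c1 has the single candidate 3 ⇒ r1c1=3.
Step 13. [r4c3∈{3}] nothing but 3 survives at r4c3 ⇒ r4c3=3.
Step 14. [r6c4∈{1}] only 1 remains possible at r6c4, so r6c4=1.
Step 15. [r6c3∈{4}] r6c3's peers cover all but 4. So r6c3=4.
Step 16. [r5c2∈{3}] r5c2 is down to just 3, so r5c2=3.
Step 17. [r5c6∈{2}] r5c6's peers cover all but 2. So r5c6=2.
Step 18. [r3c3∈{2}] r3c3 is down to just 2. So r3c3=2.
Step 19. [r4c6∈{4}] r4c6 is down to just 4 ⇒ r4c6=4.
Step 20. [r5c4∈{5}] r5c4 is down to just 5 ⇒ r5c4=5.

Answer: 3 1 6 4 2 5 / 4 2 5 6 3 1 / 1 4 2 3 5 6 / 5 6 3 2 1 4 / 6 3 1 5 4 2 / 2 5 4 1 6 3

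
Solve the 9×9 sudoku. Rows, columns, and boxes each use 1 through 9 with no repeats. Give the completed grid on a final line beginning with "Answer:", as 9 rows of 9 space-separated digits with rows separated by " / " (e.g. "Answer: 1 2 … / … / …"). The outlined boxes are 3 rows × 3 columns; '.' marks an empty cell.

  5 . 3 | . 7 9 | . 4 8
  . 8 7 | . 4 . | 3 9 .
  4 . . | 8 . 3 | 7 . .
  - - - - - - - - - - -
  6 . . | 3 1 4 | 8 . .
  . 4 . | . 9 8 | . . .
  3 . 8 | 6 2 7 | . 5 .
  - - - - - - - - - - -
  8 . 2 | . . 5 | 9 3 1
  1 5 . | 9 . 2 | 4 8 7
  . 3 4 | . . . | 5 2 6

Step 1. [r2c1∈{2}] r2c1 is down to just 2, so r2c1=2.
Step 2. [r3c9∈{2,5}] r3c9 is the only open cell in row 3 admitting 2. So r3c9=2.
Step 3. [r6c7∈{1}] r6c7's peers cover all but 1, so r6c7=1.
Step 4. [r6c2∈{9}] r6c2 is down to just 9 ⇒ r6c2=9.
Step 5. [r8c3∈{6}] r8c3 is down to just 6 ⇒ r8c3=6.
Step 6. [r3c8∈{1,6}] across col 8, 1 lands solely at r3c8, so r3c8=1.
Step 7. [r5c1∈{7}] only 7 remains possible at r5c1, so r5c1=7.
Step 8. [r3c2∈{6}] r3c2 is down to just 6, so r3c2=6.
Step 9. [r9c4∈{1,7}] 7 has one home in row 9: r9c4. So r9c4=7.
Step 10. [r5c4∈{5}] r5c4 has the single candidate 5. So r5c4=5.
Step 11. [r2c4∈{1}] only 1 remains possible at r2c4, so r2c4=1.
Step 12. [r1c7∈{6}] r1c7 has the single candidate 6. So r1c7=6.
Step 13. [r7c4∈{4}] nothing but 4 survives at r7c4 ⇒ r7c4=4.
Step 14. [r4c2∈{2}] r4c2's peers cover all but 2, so r4c2=2.
Step 15. [r8c5∈{3}] only 3 remains possible at r8c5. So r8c5=3.
Step 16. [r9c6∈{1}] only 1 remains possible at r9c6. So r9c6=1.
Step 17. [r5c9∈{3}] only 3 remains possible at r5c9 ⇒ r5c9=3.
Step 18. [r2c6∈{6}] r2c6 is down to just 6 ⇒ r2c6=6.
Step 19. [r4c9∈{9}] only 9 remains possible at r4c9 ⇒ r4c9=9.
Step 20. [r7c2∈{7}] r7c2's peers cover all but 7, so r7c2=7.
Step 21. [r5c7∈{2}] only 2 remains possible at r5c7. So r5c7=2.
Step 22. [r7c5∈{6}] nothing but 6 survives at r7c5, so r7c5=6.
Step 23. [r1c2∈{1}] nothing but 1 survives at r1c2, so r1c2=1.
Step 24. [r3c5∈{5}] r3c5's peers cover all but 5 ⇒ r3c5=5.
Step 25. [r1c4∈{2}] r1c4's peers cover all but 2 ⇒ r1c4=2.
Step 26. [r9c5∈{8}] only 8 remains possible at r9c5 ⇒ r9c5=8.
Step 27. [r9c1∈{9}] only 9 remains possible at r9c1, so r9c1=9.
Step 28. [r5c8∈{6}] only 6 remains possible at r5c8. So r5c8=6.
Step 29. [r3c3∈{9}] r3c3 is down to just 9. So r3c3=9.
Step 30. [r4c3∈{5}] only 5 remains possible at r4c3, so r4c3=5.
Step 31. [r5c3∈{1}] r5c3's peers cover all but 1 ⇒ r5c3=1.
Step 32. [r2c9∈{5}] only 5 remains possible at r2c9, so r2c9=5.
Step 33. [r4c8∈{7}] nothing but 7 survives at r4c8. So r4c8=7.
Step 34. [r6c9∈{4}] nothing but 4 survives at r6c9. So r6c9=4.

Answer: 5 1 3 2 7 9 6 4 8 / 2 8 7 1 4 6 3 9 5 / 4 6 9 8 5 3 7 1 2 / 6 2 5 3 1 4 8 7 9 / 7 4 1 5 9 8 2 6 3 / 3 9 8 6 2 7 1 5 4 / 8 7 2 4 6 5 9 3 1 / 1 5 6 9 3 2 4 8 7 / 9 3 4 7 8 1 5 2 6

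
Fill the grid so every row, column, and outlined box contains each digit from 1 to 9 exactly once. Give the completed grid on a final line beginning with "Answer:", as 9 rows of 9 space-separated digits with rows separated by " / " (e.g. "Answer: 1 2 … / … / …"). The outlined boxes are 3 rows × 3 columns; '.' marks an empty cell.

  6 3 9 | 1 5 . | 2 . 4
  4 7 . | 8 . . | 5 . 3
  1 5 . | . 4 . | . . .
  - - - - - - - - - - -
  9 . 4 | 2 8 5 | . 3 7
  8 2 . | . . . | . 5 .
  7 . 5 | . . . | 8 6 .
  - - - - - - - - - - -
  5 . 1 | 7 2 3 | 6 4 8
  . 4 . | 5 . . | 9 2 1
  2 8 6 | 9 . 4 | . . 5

Step 1. [r5c5∈{1,3,6,7,9}] in col 5, 7 fits only at r5c5, so r5c5=7.
Step 2. [r6c5∈{1,3,9}] col 5 places 3 nowhere but r6c5, so r6c5=3.
Step 3. [r2c5∈{6,9}] 9 has one home in col 5: r2c5 ⇒ r2c5=9.
Step 4. [r2c6∈{2,6}] 6 has one home in row 2: r2c6, so r2c6=6.
Step 5. [r3c7∈{7}] r3c7's peers cover all but 7 ⇒ r3c7=7.
Step 6. [r5c9∈{9}] r5c9's peers cover all but 9, so r5c9=9.
Step 7. [r5c7∈{1,4}] 4 has one home in col 7: r5c7. So r5c7=4.
Step 8. [r6c2∈{1}] r6c2's peers cover all but 1 ⇒ r6c2=1.
Step 9. [r3c3∈{2,8}] in col 3, 8 fits only at r3c3. So r3c3=8.
Step 10. [r8c3∈{3,7}] 7 has one home in row 8: r8c3 ⇒ r8c3=7.
Step 11. [r9c5∈{1}] nothing but 1 survives at r9c5, so r9c5=1.
Step 12. [r1c6∈{7}] nothing but 7 survives at r1c6. So r1c6=7.
Step 13. [r8c6∈{8}] r8c6 is down to just 8. So r8c6=8.
Step 14. [r2c8∈{1}] r2c8 is down to just 1. So r2c8=1.
Step 15. [r5c4∈{6}] r5c4 is down to just 6, so r5c4=6.
Step 16. [r7c2∈{9}] r7c2's peers cover all but 9 ⇒ r7c2=9.
Step 17. [r9c8∈{7}] only 7 remains possible at r9c8. So r9c8=7.
Step 18. [r6c4∈{4}] r6c4's peers cover all but 4. So r6c4=4.
Step 19. [r9c7∈{3}] r9c7 is down to just 3. So r9c7=3.
Step 20. [r3c8∈{9}] nothing but 9 survives at r3c8 ⇒ r3c8=9.
Step 21. [r8c1∈{3}] only 3 remains possible at r8c1, so r8c1=3.
Step 22. [r3c9∈{6}] only 6 remains possible at r3c9, so r3c9=6.
Step 23. [r4c7∈{1}] r4c7's peers cover all but 1 ⇒ r4c7=1.
Step 24. [r6c6∈{9}] only 9 remains possible at r6c6. So r6c6=9.
Step 25. [r6c9∈{2}] nothing but 2 survives at r6c9, so r6c9=2.
Step 26. [r4c2∈{6}] r4c2's peers cover all but 6. So r4c2=6.
Step 27. [r5c3∈{3}] r5c3 is down to just 3 ⇒ r5c3=3.
Step 28. [r3c4∈{3}] r3c4's peers cover all but 3. So r3c4=3.
Step 29. [r2c3∈{2}] r2c3 has the single candidate 2. So r2c3=2.
Step 30. [r5c6∈{1}] r5c6 is down to just 1. So r5c6=1.
Step 31. [r1c8∈{8}] nothing but 8 survives at r1c8. So r1c8=8.
Step 32. [r3c6∈{2}] only 2 remains possible at r3c6 ⇒ r3c6=2.
Step 33. [r8c5∈{6}] r8c5's peers cover all but 6, so r8c5=6.

Answer: 6 3 9 1 5 7 2 8 4 / 4 7 2 8 9 6 5 1 3 / 1 5 8 3 4 2 7 9 6 / 9 6 4 2 8 5 1 3 7 / 8 2 3 6 7 1 4 5 9 / 7 1 5 4 3 9 8 6 2 / 5 9 1 7 2 3 6 4 8 / 3 4 7 5 6 8 9 2 1 / 2 8 6 9 1 4 3 7 5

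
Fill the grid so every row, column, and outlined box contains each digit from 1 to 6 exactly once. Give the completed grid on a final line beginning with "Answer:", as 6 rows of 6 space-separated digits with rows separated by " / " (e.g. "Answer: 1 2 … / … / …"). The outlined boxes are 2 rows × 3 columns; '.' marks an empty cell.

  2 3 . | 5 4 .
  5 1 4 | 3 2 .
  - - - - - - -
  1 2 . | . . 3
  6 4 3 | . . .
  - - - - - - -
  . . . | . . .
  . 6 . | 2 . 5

Step 1. [r5c6∈{1,4,6}] r5c6 is the only open cell in col 6 admitting 4. So r5c6=4.
Step 2. [r4c4∈{1}] nothing but 1 survives at r4c4, so r4c4=1.
Step 3. [r5c3∈{1,2,5}] across row 5, 2 lands solely at r5c3, so r5c3=2.
Step 4. [r5c5∈{1,3,6}] in row 5, 1 fits only at r5c5 ⇒ r5c5=1.
Step 5. [r3c5∈{5,6}] col 5 places 6 nowhere but r3c5 ⇒ r3c5=6.
Step 6. [r1c3∈{6}] r1c3's peers cover all but 6. So r1c3=6.
Step 7. [r5c1∈{3}] r5c1's peers cover all but 3. So r5c1=3.
Step 8. [r6c1∈{4}] r6c1 has the single candidate 4 ⇒ r6c1=4.
Step 9. [r2c6∈{6}] nothing but 6 survives at r2c6. So r2c6=6.
Step 10. [r4c5∈{5}] nothing but 5 survives at r4c5 ⇒ r4c5=5.
Step 11. [r5c4∈{6}] only 6 remains possible at r5c4 ⇒ r5c4=6.
Step 12. [r1c6∈{1}] only 1 remains possible at r1c6 ⇒ r1c6=1.
Step 13. [r6c3∈{1}] r6c3 is down to just 1. So r6c3=1.
Step 14. [r4c6∈{2}] r4c6 is down to just 2 ⇒ r4c6=2.
Step 15. [r3c4∈{4}] only 4 remains possible at r3c4, so r3c4=4.
Step 16. [r3c3∈{5}] r3c3's peers cover all but 5 ⇒ r3c3=5.
Step 17. [r6c5∈{3}] r6c5 is down to just 3 ⇒ r6c5=3.
Step 18. [r5c2∈{5}] nothing but 5 survives at r5c2, so r5c2=5.

Answer: 2 3 6 5 4 1 / 5 1 4 3 2 6 / 1 2 5 4 6 3 / 6 4 3 1 5 2 / 3 5 2 6 1 4 / 4 6 1 2 3 5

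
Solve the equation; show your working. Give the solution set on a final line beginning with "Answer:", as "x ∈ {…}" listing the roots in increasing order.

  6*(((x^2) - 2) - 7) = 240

Step 1. [6*(((x^2) - 2) - 7) = 240] leading coefficient 6: divide by 6 ⇒ div: ((x^2) - 2) - 7 = 40.
Step 2. [((x^2) - 2) - 7 = 40] the outer -7 inverts by adding 7, so sub: (x^2) - 2 = 47.
Step 3. [(x^2) - 2 = 47] the outer -2 inverts by adding 2 ⇒ sub: x^2 = 49.
Step 4. [x^2 = 49] LHS squared, RHS 49 ≥ 0: apply √ (±), so sqrt: x = 7 or -7.

Answer: x ∈ {-7, 7}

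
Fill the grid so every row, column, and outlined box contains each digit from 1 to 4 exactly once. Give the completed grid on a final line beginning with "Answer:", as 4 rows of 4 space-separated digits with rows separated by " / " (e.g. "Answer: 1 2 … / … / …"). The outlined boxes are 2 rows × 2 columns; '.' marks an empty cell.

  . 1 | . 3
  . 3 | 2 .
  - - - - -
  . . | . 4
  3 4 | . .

Step 1. [r3c1∈{1,2}] r3c1 is the only open cell in col 1 admitting 1. So r3c1=1.
Step 2. [r4c3∈{1}] r4c3 has the single candidate 1, so r4c3=1.
Step 3. [r2c1∈{4}] r2c1's peers cover all but 4, so r2c1=4.
Step 4. [r1c1∈{2}] r1c1 has the single candidate 2. So r1c1=2.
Step 5. [r4c4∈{2}] only 2 remains possible at r4c4, so r4c4=2.
Step 6. [r1c3∈{4}] r1c3's peers cover all but 4. So r1c3=4.
Step 7. [r3c2∈{2}] r3c2 has the single candidate 2. So r3c2=2.
Step 8. [r3c3∈{3}] nothing but 3 survives at r3c3, so r3c3=3.
Step 9. [r2c4∈{1}] only 1 remains possible at r2c4 ⇒ r2c4=1.

Answer: 2 1 4 3 / 4 3 2 1 / 1 2 3 4 / 3 4 1 2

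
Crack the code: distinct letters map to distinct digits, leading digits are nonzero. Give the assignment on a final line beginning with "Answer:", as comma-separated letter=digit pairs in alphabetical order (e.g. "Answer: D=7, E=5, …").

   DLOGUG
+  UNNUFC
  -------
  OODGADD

Step 1. [col 1: G + C ≡ D (mod 10)] no forcing yet in column 1 (carry-in 0); D=9 is free and consistent — try it ⇒ D=9.
Step 2. [col 1: G + C ≡ D (mod 10)] G=6 is one option consistent with column 1 (G + C ≡ D (mod 10), carry-in 0) — take it, so G=6.
Step 3. [col 1: G + C ≡ D (mod 10)] column 1 reads G+C+carry(0)=D with G=6, D=9; with digits 6,9 already taken and all letters distinct, the only value for C is 3, so C=3.
Step 4. [col 2: U + F ≡ D (mod 10)] no forcing yet in column 2 (carry-in 0); U=2 is free and consistent — try it, so U=2.
Step 5. [O] adding two 6-digit numbers gives at most 6+1 digits, and here it does — O is that final carry and must be 1, so O=1.
Step 6. [col 2: U + F ≡ D (mod 10)] column 2: given U=2, D=9, carry-in 0, and digits 1,2,3,6,9 already taken and all letters distinct, U+F≡D (mod 10) forces F=7 ⇒ F=7.
Step 7. [col 3: G + U ≡ A (mod 10)] from column 3 (G=6, U=2, carry-in 0, digits 1,2,3,6,7,9 already taken and all letters distinct): A must equal 8, so A=8.
Step 8. [col 4: O + N ≡ G (mod 10)] from column 4 (O=1, G=6, carry-in 0, digits 1,2,3,6,7,8,9 already taken and all letters distinct): N must equal 5 ⇒ N=5.
Step 9. [col 5: L + N ≡ D (mod 10)] in column 5 we have L+N≡D with carry-in 0; given N=5, D=9 and digits 1,2,3,5,6,7,8,9 already taken and all letters distinct, that pins L to 4. So L=4.

Answer: A=8, C=3, D=9, F=7, G=6, L=4, N=5, O=1, U=2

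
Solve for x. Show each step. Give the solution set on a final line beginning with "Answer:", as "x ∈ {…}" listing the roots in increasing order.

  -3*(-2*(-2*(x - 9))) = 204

Step 1. [-3*(-2*(-2*(x - 9))) = 204] -3·(inner) — divide through by -3. So div: -2*(-2*(x - 9)) = -68.
Step 2. [-2*(-2*(x - 9)) = -68] -2·(inner) — divide through by -2. So div: -2*(x - 9) = 34.
Step 3. [-2*(x - 9) = 34] LHS = -2·(…); ÷-2 both sides ⇒ div: x - 9 = -17.
Step 4. [x - 9 = -17] -9 is outermost — add 9 both sides. So sub: x = -8.

Answer: x ∈ {-8}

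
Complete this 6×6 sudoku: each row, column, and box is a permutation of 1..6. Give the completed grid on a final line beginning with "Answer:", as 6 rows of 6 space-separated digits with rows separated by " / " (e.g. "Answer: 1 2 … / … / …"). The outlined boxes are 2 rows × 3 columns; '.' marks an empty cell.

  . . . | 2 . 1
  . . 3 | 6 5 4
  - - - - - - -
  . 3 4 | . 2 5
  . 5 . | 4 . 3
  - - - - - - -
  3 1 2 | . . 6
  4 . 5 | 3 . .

Step 1. [r4c3∈{1,6}] in col 3, 1 fits only at r4c3, so r4c3=1.
Step 2. [r4c1∈{2,6}] across row 4, 2 lands solely at r4c1. So r4c1=2.
Step 3. [r1c3∈{6}] nothing but 6 survives at r1c3, so r1c3=6.
Step 4. [r1c5∈{3}] r1c5 has the single candidate 3 ⇒ r1c5=3.
Step 5. [r1c2∈{4}] r1c2's peers cover all but 4. So r1c2=4.
Step 6. [r4c5∈{6}] only 6 remains possible at r4c5, so r4c5=6.
Step 7. [r6c2∈{6}] r6c2 has the single candidate 6. So r6c2=6.
Step 8. [r3c4∈{1}] only 1 remains possible at r3c4 ⇒ r3c4=1.
Step 9. [r2c2∈{2}] only 2 remains possible at r2c2. So r2c2=2.
Step 10. [r6c5∈{1}] r6c5's peers cover all but 1 ⇒ r6c5=1.
Step 11. [r3c1∈{6}] nothing but 6 survives at r3c1. So r3c1=6.
Step 12. [r5c4∈{5}] r5c4's peers cover all but 5 ⇒ r5c4=5.
Step 13. [r5c5∈{4}] r5c5 is down to just 4 ⇒ r5c5=4.
Step 14. [r6c6∈{2}] nothing but 2 survives at r6c6, so r6c6=2.
Step 15. [r1c1∈{5}] r1c1's peers cover all but 5, so r1c1=5.
Step 16. [r2c1∈{1}] r2c1 has the single candidate 1 ⇒ r2c1=1.

Answer: 5 4 6 2 3 1 / 1 2 3 6 5 4 / 6 3 4 1 2 5 / 2 5 1 4 6 3 / 3 1 2 5 4 6 / 4 6 5 3 1 2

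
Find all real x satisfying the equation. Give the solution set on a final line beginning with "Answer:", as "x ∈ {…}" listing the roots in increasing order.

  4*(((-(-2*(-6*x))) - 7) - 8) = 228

Step 1. [4*(((-(-2*(-6*x))) - 7) - 8) = 228] divide by the outer 4 ⇒ div: ((-(-2*(-6*x))) - 7) - 8 = 57.
Step 2. [((-(-2*(-6*x))) - 7) - 8 = 57] the outer -8 inverts by adding 8, so sub: (-(-2*(-6*x))) - 7 = 65.
Step 3. [(-(-2*(-6*x))) - 7 = 65] add 7: x sits inside (… - 7) ⇒ sub: -(-2*(-6*x)) = 72.
Step 4. [-(-2*(-6*x)) = 72] flip signs both sides. So neg: -2*(-6*x) = -72.
Step 5. [-2*(-6*x) = -72] divide by the outer -2, so div: -6*x = 36.
Step 6. [-6*x = 36] -6·(inner) — divide through by -6, so div: x = -6.

Answer: x ∈ {-6}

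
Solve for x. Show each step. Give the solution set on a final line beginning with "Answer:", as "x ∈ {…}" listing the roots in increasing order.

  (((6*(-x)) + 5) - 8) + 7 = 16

Step 1. [(((6*(-x)) + 5) - 8) + 7 = 16] subtract 7: x sits inside (… + 7), so sub: ((6*(-x)) + 5) - 8 = 9.
Step 2. [((6*(-x)) + 5) - 8 = 9] the outer -8 inverts by adding 8, so sub: (6*(-x)) + 5 = 17.
Step 3. [(6*(-x)) + 5 = 17] subtract 5: x sits inside (… + 5), so sub: 6*(-x) = 12.
Step 4. [6*(-x) = 12] divide by the outer 6 ⇒ div: -x = 2.
Step 5. [-x = 2] LHS negated; negate both sides. So neg: x = -2.

Answer: x ∈ {-2}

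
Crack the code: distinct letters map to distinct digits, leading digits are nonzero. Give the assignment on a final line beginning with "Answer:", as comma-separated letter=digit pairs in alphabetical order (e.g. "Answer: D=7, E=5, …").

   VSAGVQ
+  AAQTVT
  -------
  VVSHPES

Step 1. [V] V is the leading digit of a 7-digit sum of two 6-digit numbers; the final carry is exactly 1. So V=1.
Step 2. [col 1: Q + T ≡ S (mod 10)] column 1 (Q + T ≡ S (mod 10), carry-in 0) doesn't pin S yet; pick S=0 and continue ⇒ S=0.
Step 3. [col 1: Q + T ≡ S (mod 10)] several values work for T in column 1 (Q + T ≡ S (mod 10), carry-in 0); try T=2. So T=2.
Step 4. [col 1: Q + T ≡ S (mod 10)] column 1: given T=2, S=0, carry-in 0, and digits 0,1,2 already taken and all letters distinct, Q+T≡S (mod 10) forces Q=8. So Q=8.
Step 5. [col 2: V + V ≡ E (mod 10)] column 2 reads V+V+carry(1)=E with V=1; with digits 0,1,2,8 already taken and all letters distinct, the only value for E is 3. So E=3.
Step 6. [col 3: G + T ≡ P (mod 10)] several values work for G in column 3 (G + T ≡ P (mod 10), carry-in 0); try G=4. So G=4.
Step 7. [col 3: G + T ≡ P (mod 10)] column 3 reads G+T+carry(0)=P with G=4, T=2; with digits 0,1,2,3,4,8 already taken and all letters distinct, the only value for P is 6, so P=6.
Step 8. [col 4: A + Q ≡ H (mod 10)] H=7 is one option consistent with column 4 (A + Q ≡ H (mod 10), carry-in 0) — take it. So H=7.
Step 9. [col 4: A + Q ≡ H (mod 10)] column 4: given Q=8, H=7, carry-in 0, and digits 0,1,2,3,4,6,7,8 already taken and all letters distinct, A+Q≡H (mod 10) forces A=9, so A=9.

Answer: A=9, E=3, G=4, H=7, P=6, Q=8, S=0, T=2, V=1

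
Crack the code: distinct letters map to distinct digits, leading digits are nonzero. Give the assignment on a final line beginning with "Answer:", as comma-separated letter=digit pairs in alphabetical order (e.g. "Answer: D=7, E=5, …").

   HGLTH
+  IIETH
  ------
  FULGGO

Step 1. [F] the sum has 6 digits but both addends have 5; that extra leading digit F is the final carry, namely 1 ⇒ F=1.
Step 2. [col 1: H + H ≡ O (mod 10)] column 1 (H + H ≡ O (mod 10), carry-in 0) doesn't pin O yet; pick O=4 and continue ⇒ O=4.
Step 3. [col 1: H + H ≡ O (mod 10)] no forcing yet in column 1 (carry-in 0); H=7 is free and consistent — try it ⇒ H=7.
Step 4. [col 2: T + T ≡ G (mod 10)] no forcing yet in column 2 (carry-in 1); G=5 is free and consistent — try it ⇒ G=5.
Step 5. [col 2: T + T ≡ G (mod 10)] column 2 reads T+T+carry(1)=G with G=5; with digits 1,4,5,7 already taken and all letters distinct, the only value for T is 2, so T=2.
Step 6. [col 3: L + E ≡ G (mod 10)] column 3 (L + E ≡ G (mod 10), carry-in 0) doesn't pin E yet; pick E=6 and continue ⇒ E=6.
Step 7. [col 3: L + E ≡ G (mod 10)] column 3 reads L+E+carry(0)=G with E=6, G=5; with digits 1,2,4,5,6,7 already taken and all letters distinct, the only value for L is 9 ⇒ L=9.
Step 8. [col 4: G + I ≡ L (mod 10)] from column 4 (G=5, L=9, carry-in 1, digits 1,2,4,5,6,7,9 already taken and all letters distinct): I must equal 3 ⇒ I=3.
Step 9. [col 5: H + I ≡ U (mod 10)] column 5 reads H+I+carry(0)=U with H=7, I=3; with digits 1,2,3,4,5,6,7,9 already taken and all letters distinct, the only value for U is 0. So U=0.

Answer: E=6, F=1, G=5, H=7, I=3, L=9, O=4, T=2, U=0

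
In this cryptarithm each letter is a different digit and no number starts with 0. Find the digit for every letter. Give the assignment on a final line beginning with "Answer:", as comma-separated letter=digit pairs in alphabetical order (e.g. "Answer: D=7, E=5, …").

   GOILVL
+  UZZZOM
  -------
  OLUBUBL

Step 1. [col 1: L + M ≡ L (mod 10)] from column 1 (nothing yet, carry-in 0, all letters distinct, none taken yet): M must equal 0, so M=0.
Step 2. [col 1: L + M ≡ L (mod 10)] L=2 is one option consistent with column 1 (L + M ≡ L (mod 10), carry-in 0) — take it. So L=2.
Step 3. [col 2: V + O ≡ B (mod 10)] O=1 is one option consistent with column 2 (V + O ≡ B (mod 10), carry-in 0) — take it, so O=1.
Step 4. [col 2: V + O ≡ B (mod 10)] column 2 (V + O ≡ B (mod 10), carry-in 0) doesn't pin B yet; pick B=5 and continue. So B=5.
Step 5. [col 2: V + O ≡ B (mod 10)] from column 2 (O=1, B=5, carry-in 0, digits 0,1,2,5 already taken and all letters distinct): V must equal 4 ⇒ V=4.
Step 6. [col 3: L + Z ≡ U (mod 10)] column 3 (L + Z ≡ U (mod 10), carry-in 0) doesn't pin Z yet; pick Z=7 and continue. So Z=7.
Step 7. [col 3: L + Z ≡ U (mod 10)] in column 3 we have L+Z≡U with carry-in 0; given L=2, Z=7 and digits 0,1,2,4,5,7 already taken and all letters distinct, that pins U to 9. So U=9.
Step 8. [col 4: I + Z ≡ B (mod 10)] in column 4 we have I+Z≡B with carry-in 0; given Z=7, B=5 and digits 0,1,2,4,5,7,9 already taken and all letters distinct, that pins I to 8 ⇒ I=8.
Step 9. [col 6: G + U ≡ L (mod 10)] from column 6 (U=9, L=2, carry-in 0, digits 0,1,2,4,5,7,8,9 already taken and all letters distinct): G must equal 3. So G=3.

Answer: B=5, G=3, I=8, L=2, M=0, O=1, U=9, V=4, Z=7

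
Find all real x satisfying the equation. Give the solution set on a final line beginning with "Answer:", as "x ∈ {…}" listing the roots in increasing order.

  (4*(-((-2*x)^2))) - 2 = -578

Step 1. [(4*(-((-2*x)^2))) - 2 = -578] peel the -2: add 2 from each side. So sub: 4*(-((-2*x)^2)) = -576.
Step 2. [4*(-((-2*x)^2)) = -576] divide by the outer 4. So div: -((-2*x)^2) = -144.
Step 3. [-((-2*x)^2) = -144] leading − — multiply by −1, so neg: (-2*x)^2 = 144.
Step 4. [(-2*x)^2 = 144] 144 ≥ 0, LHS is (·)² — take ±√, so sqrt: -2*x = 12 or -12.
Step 5. [-2*x = 12 or -12] -2·(inner) — divide through by -2 ⇒ div: x = -6 or 6.

Answer: x ∈ {-6, 6}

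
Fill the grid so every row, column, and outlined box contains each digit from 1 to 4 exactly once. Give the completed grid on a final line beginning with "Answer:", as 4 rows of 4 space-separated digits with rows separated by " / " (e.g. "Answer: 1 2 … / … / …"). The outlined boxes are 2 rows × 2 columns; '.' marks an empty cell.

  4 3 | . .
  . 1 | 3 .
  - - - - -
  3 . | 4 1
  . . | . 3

Step 1. [r4c3∈{2}] r4c3 has the single candidate 2, so r4c3=2.
Step 2. [r2c1∈{2}] r2c1 has the single candidate 2. So r2c1=2.
Step 3. [r1c3∈{1}] nothing but 1 survives at r1c3, so r1c3=1.
Step 4. [r1c4∈{2}] r1c4 has the single candidate 2, so r1c4=2.
Step 5. [r4c2∈{4}] r4c2's peers cover all but 4. So r4c2=4.
Step 6. [r2c4∈{4}] r2c4 has the single candidate 4. So r2c4=4.
Step 7. [r3c2∈{2}] nothing but 2 survives at r3c2 ⇒ r3c2=2.
Step 8. [r4c1∈{1}] r4c1's peers cover all but 1, so r4c1=1.

Answer: 4 3 1 2 / 2 1 3 4 / 3 2 4 1 / 1 4 2 3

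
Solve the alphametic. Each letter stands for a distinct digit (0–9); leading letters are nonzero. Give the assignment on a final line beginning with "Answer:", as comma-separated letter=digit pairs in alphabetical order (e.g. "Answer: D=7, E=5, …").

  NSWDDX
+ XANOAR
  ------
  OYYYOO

Step 1. [col 1: X + R ≡ O (mod 10)] several values work for R in column 1 (X + R ≡ O (mod 10), carry-in 0); try R=8. So R=8.
Step 2. [col 1: X + R ≡ O (mod 10)] column 1 (X + R ≡ O (mod 10), carry-in 0) doesn't pin X yet; pick X=1 and continue, so X=1.
Step 3. [col 1: X + R ≡ O (mod 10)] from column 1 (X=1, R=8, carry-in 0, digits 1,8 already taken and all letters distinct): O must equal 9 ⇒ O=9.
Step 4. [col 2: D + A ≡ O (mod 10)] no forcing yet in column 2 (carry-in 0); D=3 is free and consistent — try it. So D=3.
Step 5. [col 2: D + A ≡ O (mod 10)] column 2 reads D+A+carry(0)=O with D=3, O=9; with digits 1,3,8,9 already taken and all letters distinct, the only value for A is 6, so A=6.
Step 6. [col 3: D + O ≡ Y (mod 10)] column 3: given D=3, O=9, carry-in 0, and digits 1,3,6,8,9 already taken and all letters distinct, D+O≡Y (mod 10) forces Y=2 ⇒ Y=2.
Step 7. [col 4: W + N ≡ Y (mod 10)] N=7 is one option consistent with column 4 (W + N ≡ Y (mod 10), carry-in 1) — take it ⇒ N=7.
Step 8. [col 4: W + N ≡ Y (mod 10)] column 4: given N=7, Y=2, carry-in 1, and digits 1,2,3,6,7,8,9 already taken and all letters distinct, W+N≡Y (mod 10) forces W=4. So W=4.
Step 9. [col 5: S + A ≡ Y (mod 10)] column 5 reads S+A+carry(1)=Y with A=6, Y=2; with digits 1,2,3,4,6,7,8,9 already taken and all letters distinct, the only value for S is 5, so S=5.

Answer: A=6, D=3, N=7, O=9, R=8, S=5, W=4, X=1, Y=2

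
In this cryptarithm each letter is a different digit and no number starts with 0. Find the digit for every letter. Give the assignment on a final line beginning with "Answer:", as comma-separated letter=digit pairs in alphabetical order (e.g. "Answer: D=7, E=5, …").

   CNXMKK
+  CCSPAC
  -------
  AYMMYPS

Step 1. [col 1: K + C ≡ S (mod 10)] several values work for S in column 1 (K + C ≡ S (mod 10), carry-in 0); try S=0. So S=0.
Step 2. [A] adding two 6-digit numbers gives at most 6+1 digits, and here it does — A is that final carry and must be 1, so A=1.
Step 3. [col 1: K + C ≡ S (mod 10)] several values work for K in column 1 (K + C ≡ S (mod 10), carry-in 0); try K=3, so K=3.
Step 4. [col 1: K + C ≡ S (mod 10)] from column 1 (K=3, S=0, carry-in 0, digits 0,1,3 already taken and all letters distinct): C must equal 7. So C=7.
Step 5. [col 2: K + A ≡ P (mod 10)] column 2 reads K+A+carry(1)=P with K=3, A=1; with digits 0,1,3,7 already taken and all letters distinct, the only value for P is 5, so P=5.
Step 6. [col 3: M + P ≡ Y (mod 10)] column 3 (M + P ≡ Y (mod 10), carry-in 0) doesn't pin M yet; pick M=9 and continue ⇒ M=9.
Step 7. [col 3: M + P ≡ Y (mod 10)] column 3 reads M+P+carry(0)=Y with M=9, P=5; with digits 0,1,3,5,7,9 already taken and all letters distinct, the only value for Y is 4. So Y=4.
Step 8. [col 4: X + S ≡ M (mod 10)] from column 4 (S=0, M=9, carry-in 1, digits 0,1,3,4,5,7,9 already taken and all letters distinct): X must equal 8. So X=8.
Step 9. [col 5: N + C ≡ M (mod 10)] column 5 reads N+C+carry(0)=M with C=7, M=9; with digits 0,1,3,4,5,7,8,9 already taken and all letters distinct, the only value for N is 2. So N=2.

Answer: A=1, C=7, K=3, M=9, N=2, P=5, S=0, X=8, Y=4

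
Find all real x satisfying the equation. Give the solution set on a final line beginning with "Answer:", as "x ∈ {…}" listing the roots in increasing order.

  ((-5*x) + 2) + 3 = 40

Step 1. [((-5*x) + 2) + 3 = 40] 3 comes off first (subtract 3) ⇒ sub: (-5*x) + 2 = 37.
Step 2. [(-5*x) + 2 = 37] the outer +2 inverts by subtracting 2. So sub: -5*x = 35.
Step 3. [-5*x = 35] -5 out front; divide by -5 ⇒ div: x = -7.

Answer: x ∈ {-7}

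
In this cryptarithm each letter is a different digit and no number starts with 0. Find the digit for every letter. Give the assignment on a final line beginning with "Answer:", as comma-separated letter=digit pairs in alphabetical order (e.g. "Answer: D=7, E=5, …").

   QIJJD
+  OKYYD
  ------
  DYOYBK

Step 1. [col 1: D + D ≡ K (mod 10)] no forcing yet in column 1 (carry-in 0); K=2 is free and consistent — try it ⇒ K=2.
Step 2. [col 1: D + D ≡ K (mod 10)] D=1 is one option consistent with column 1 (D + D ≡ K (mod 10), carry-in 0) — take it ⇒ D=1.
Step 3. [col 2: J + Y ≡ B (mod 10)] no forcing yet in column 2 (carry-in 0); B=3 is free and consistent — try it ⇒ B=3.
Step 4. [col 2: J + Y ≡ B (mod 10)] several values work for J in column 2 (J + Y ≡ B (mod 10), carry-in 0); try J=9, so J=9.
Step 5. [col 2: J + Y ≡ B (mod 10)] in column 2 we have J+Y≡B with carry-in 0; given J=9, B=3 and digits 1,2,3,9 already taken and all letters distinct, that pins Y to 4 ⇒ Y=4.
Step 6. [col 4: I + K ≡ O (mod 10)] column 4 (I + K ≡ O (mod 10), carry-in 1) doesn't pin O yet; pick O=8 and continue. So O=8.
Step 7. [col 4: I + K ≡ O (mod 10)] in column 4 we have I+K≡O with carry-in 1; given K=2, O=8 and digits 1,2,3,4,8,9 already taken and all letters distinct, that pins I to 5, so I=5.
Step 8. [col 5: Q + O ≡ Y (mod 10)] column 5: given O=8, Y=4, carry-in 0, and digits 1,2,3,4,5,8,9 already taken and all letters distinct, Q+O≡Y (mod 10) forces Q=6. So Q=6.

Answer: B=3, D=1, I=5, J=9, K=2, O=8, Q=6, Y=4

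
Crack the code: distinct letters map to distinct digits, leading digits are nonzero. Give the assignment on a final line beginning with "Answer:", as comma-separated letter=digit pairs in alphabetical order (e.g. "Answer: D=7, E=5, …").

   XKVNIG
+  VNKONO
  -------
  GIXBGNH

Step 1. [col 1: G + O ≡ H (mod 10)] no forcing yet in column 1 (carry-in 0); H=5 is free and consistent — try it. So H=5.
Step 2. [col 1: G + O ≡ H (mod 10)] no forcing yet in column 1 (carry-in 0); G=1 is free and consistent — try it, so G=1.
Step 3. [col 1: G + O ≡ H (mod 10)] from column 1 (G=1, H=5, carry-in 0, digits 1,5 already taken and all letters distinct): O must equal 4. So O=4.
Step 4. [col 2: I + N ≡ N (mod 10)] column 2 reads I+N+carry(0)=N with nothing yet; with digits 1,4,5 already taken and all letters distinct, the only value for I is 0, so I=0.
Step 5. [col 2: I + N ≡ N (mod 10)] no forcing yet in column 2 (carry-in 0); N=7 is free and consistent — try it, so N=7.
Step 6. [col 4: V + K ≡ B (mod 10)] no forcing yet in column 4 (carry-in 1); B=2 is free and consistent — try it. So B=2.
Step 7. [col 4: V + K ≡ B (mod 10)] V=3 is one option consistent with column 4 (V + K ≡ B (mod 10), carry-in 1) — take it ⇒ V=3.
Step 8. [col 4: V + K ≡ B (mod 10)] from column 4 (V=3, B=2, carry-in 1, digits 0,1,2,3,4,5,7 already taken and all letters distinct): K must equal 8, so K=8.
Step 9. [col 5: K + N ≡ X (mod 10)] column 5: given K=8, N=7, carry-in 1, and digits 0,1,2,3,4,5,7,8 already taken and all letters distinct, K+N≡X (mod 10) forces X=6, so X=6.

Answer: B=2, G=1, H=5, I=0, K=8, N=7, O=4, V=3, X=6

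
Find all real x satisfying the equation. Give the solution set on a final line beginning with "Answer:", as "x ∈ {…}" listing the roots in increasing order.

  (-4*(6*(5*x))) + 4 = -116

Step 1. [(-4*(6*(5*x))) + 4 = -116] +4 is outermost — subtract 4 both sides ⇒ sub: -4*(6*(5*x)) = -120.
Step 2. [-4*(6*(5*x)) = -120] divide by the outer -4 ⇒ div: 6*(5*x) = 30.
Step 3. [6*(5*x) = 30] LHS = 6·(…); ÷6 both sides, so div: 5*x = 5.
Step 4. [5*x = 5] divide by the outer 5. So div: x = 1.

Answer: x ∈ {1}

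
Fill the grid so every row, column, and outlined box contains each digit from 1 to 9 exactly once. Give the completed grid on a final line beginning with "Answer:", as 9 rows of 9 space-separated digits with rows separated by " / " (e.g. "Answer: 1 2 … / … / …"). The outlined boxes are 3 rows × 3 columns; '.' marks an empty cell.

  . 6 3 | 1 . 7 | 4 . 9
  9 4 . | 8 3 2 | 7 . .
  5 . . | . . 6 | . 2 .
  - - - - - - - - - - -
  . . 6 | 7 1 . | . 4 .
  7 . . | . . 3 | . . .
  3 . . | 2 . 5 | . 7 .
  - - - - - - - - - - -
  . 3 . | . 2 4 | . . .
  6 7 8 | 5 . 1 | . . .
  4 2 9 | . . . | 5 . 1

Step 1. [r5c3∈{1,2,4,5}] in col 3, 2 fits only at r5c3. So r5c3=2.
Step 2. [r4c1∈{8}] r4c1 is down to just 8, so r4c1=8.
Step 3. [r1c8∈{5,8}] r1c8 is the only open cell in row 1 admitting 8, so r1c8=8.
Step 4. [r8c5∈{9}] only 9 remains possible at r8c5, so r8c5=9.
Step 5. [r7c4∈{6}] nothing but 6 survives at r7c4. So r7c4=6.
Step 6. [r2c3∈{1}] r2c3's peers cover all but 1. So r2c3=1.
Step 7. [r5c8∈{1,5,6,9}] col 8 places 1 nowhere but r5c8 ⇒ r5c8=1.
Step 8. [r3c5∈{4}] nothing but 4 survives at r3c5, so r3c5=4.
Step 9. [r4c6∈{9}] r4c6's peers cover all but 9 ⇒ r4c6=9.
Step 10. [r8c8∈{3}] nothing but 3 survives at r8c8, so r8c8=3.
Step 11. [r2c8∈{5,6}] in col 8, 5 fits only at r2c8, so r2c8=5.
Step 12. [r2c9∈{6}] only 6 remains possible at r2c9 ⇒ r2c9=6.
Step 13. [r6c9∈{8}] r6c9 has the single candidate 8 ⇒ r6c9=8.
Step 14. [r6c5∈{6}] r6c5 is down to just 6, so r6c5=6.
Step 15. [r6c7∈{9}] nothing but 9 survives at r6c7, so r6c7=9.
Step 16. [r3c9∈{3}] r3c9 is down to just 3. So r3c9=3.
Step 17. [r4c2∈{5}] r4c2 is down to just 5, so r4c2=5.
Step 18. [r8c7∈{2}] r8c7 has the single candidate 2, so r8c7=2.
Step 19. [r9c6∈{8}] r9c6's peers cover all but 8 ⇒ r9c6=8.
Step 20. [r7c3∈{5}] r7c3's peers cover all but 5. So r7c3=5.
Step 21. [r5c5∈{8}] nothing but 8 survives at r5c5 ⇒ r5c5=8.
Step 22. [r3c4∈{9}] nothing but 9 survives at r3c4 ⇒ r3c4=9.
Step 23. [r5c4∈{4}] nothing but 4 survives at r5c4, so r5c4=4.
Step 24. [r9c8∈{6}] r9c8 has the single candidate 6 ⇒ r9c8=6.
Step 25. [r1c1∈{2}] r1c1's peers cover all but 2, so r1c1=2.
Step 26. [r4c7∈{3}] r4c7's peers cover all but 3. So r4c7=3.
Step 27. [r6c2∈{1}] nothing but 1 survives at r6c2. So r6c2=1.
Step 28. [r6c3∈{4}] r6c3 is down to just 4 ⇒ r6c3=4.
Step 29. [r7c7∈{8}] r7c7 has the single candidate 8 ⇒ r7c7=8.
Step 30. [r7c1∈{1}] r7c1 is down to just 1. So r7c1=1.
Step 31. [r5c7∈{6}] nothing but 6 survives at r5c7 ⇒ r5c7=6.
Step 32. [r7c9∈{7}] only 7 remains possible at r7c9. So r7c9=7.
Step 33. [r7c8∈{9}] r7c8 has the single candidate 9, so r7c8=9.
Step 34. [r3c3∈{7}] nothing but 7 survives at r3c3 ⇒ r3c3=7.
Step 35. [r5c2∈{9}] only 9 remains possible at r5c2. So r5c2=9.
Step 36. [r1c5∈{5}] r1c5 has the single candidate 5 ⇒ r1c5=5.
Step 37. [r3c7∈{1}] r3c7's peers cover all but 1. So r3c7=1.
Step 38. [r4c9∈{2}] r4c9 is down to just 2. So r4c9=2.
Step 39. [r9c5∈{7}] only 7 remains possible at r9c5. So r9c5=7.
Step 40. [r8c9∈{4}] r8c9's peers cover all but 4. So r8c9=4.
Step 41. [r3c2∈{8}] only 8 remains possible at r3c2 ⇒ r3c2=8.
Step 42. [r9c4∈{3}] nothing but 3 survives at r9c4, so r9c4=3.
Step 43. [r5c9∈{5}] nothing but 5 survives at r5c9. So r5c9=5.

Answer: 2 6 3 1 5 7 4 8 9 / 9 4 1 8 3 2 7 5 6 / 5 8 7 9 4 6 1 2 3 / 8 5 6 7 1 9 3 4 2 / 7 9 2 4 8 3 6 1 5 / 3 1 4 2 6 5 9 7 8 / 1 3 5 6 2 4 8 9 7 / 6 7 8 5 9 1 2 3 4 / 4 2 9 3 7 8 5 6 1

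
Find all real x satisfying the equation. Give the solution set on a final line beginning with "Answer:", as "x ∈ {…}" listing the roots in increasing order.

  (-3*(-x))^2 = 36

Step 1. [(-3*(-x))^2 = 36] √ both sides: 36 ≥ 0 gives two branches. So sqrt: -3*(-x) = 6 or -6.
Step 2. [-3*(-x) = 6 or -6] -3·(inner) — divide through by -3 ⇒ div: -x = -2 or 2.
Step 3. [-x = -2 or 2] leading − — multiply by −1 ⇒ neg: x = 2 or -2.

Answer: x ∈ {-2, 2}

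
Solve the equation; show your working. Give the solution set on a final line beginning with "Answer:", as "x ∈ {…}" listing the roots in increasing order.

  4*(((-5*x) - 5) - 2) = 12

Step 1. [4*(((-5*x) - 5) - 2) = 12] LHS = 4·(…); ÷4 both sides. So div: ((-5*x) - 5) - 2 = 3.
Step 2. [((-5*x) - 5) - 2 = 3] -2 is outermost — add 2 both sides ⇒ sub: (-5*x) - 5 = 5.
Step 3. [(-5*x) - 5 = 5] -5 is outermost — add 5 both sides ⇒ sub: -5*x = 10.
Step 4. [-5*x = 10] -5 out front; divide by -5, so div: x = -2.

Answer: x ∈ {-2}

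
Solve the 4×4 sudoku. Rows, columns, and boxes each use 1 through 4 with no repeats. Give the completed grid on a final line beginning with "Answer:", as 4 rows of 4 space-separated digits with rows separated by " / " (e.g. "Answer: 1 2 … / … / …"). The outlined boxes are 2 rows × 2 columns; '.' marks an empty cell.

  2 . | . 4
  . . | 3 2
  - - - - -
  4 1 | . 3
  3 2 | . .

Step 1. [r4c3∈{1,4}] across row 4, 4 lands solely at r4c3. So r4c3=4.
Step 2. [r1c2∈{3}] r1c2 is down to just 3 ⇒ r1c2=3.
Step 3. [r1c3∈{1}] only 1 remains possible at r1c3. So r1c3=1.
Step 4. [r3c3∈{2}] r3c3's peers cover all but 2. So r3c3=2.
Step 5. [r2c2∈{4}] r2c2 has the single candidate 4. So r2c2=4.
Step 6. [r4c4∈{1}] only 1 remains possible at r4c4, so r4c4=1.
Step 7. [r2c1∈{1}] r2c1 is down to just 1. So r2c1=1.

Answer: 2 3 1 4 / 1 4 3 2 / 4 1 2 3 / 3 2 4 1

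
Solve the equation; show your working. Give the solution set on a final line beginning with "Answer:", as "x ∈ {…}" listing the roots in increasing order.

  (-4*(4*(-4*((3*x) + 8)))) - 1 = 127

Step 1. [(-4*(4*(-4*((3*x) + 8)))) - 1 = 127] the outer -1 inverts by adding 1. So sub: -4*(4*(-4*((3*x) + 8))) = 128.
Step 2. [-4*(4*(-4*((3*x) + 8))) = 128] -4·(inner) — divide through by -4, so div: 4*(-4*((3*x) + 8)) = -32.
Step 3. [4*(-4*((3*x) + 8)) = -32] divide by the outer 4. So div: -4*((3*x) + 8) = -8.
Step 4. [-4*((3*x) + 8) = -8] leading coefficient -4: divide by -4, so div: (3*x) + 8 = 2.
Step 5. [(3*x) + 8 = 2] the outer +8 inverts by subtracting 8. So sub: 3*x = -6.
Step 6. [3*x = -6] leading coefficient 3: divide by 3. So div: x = -2.

Answer: x ∈ {-2}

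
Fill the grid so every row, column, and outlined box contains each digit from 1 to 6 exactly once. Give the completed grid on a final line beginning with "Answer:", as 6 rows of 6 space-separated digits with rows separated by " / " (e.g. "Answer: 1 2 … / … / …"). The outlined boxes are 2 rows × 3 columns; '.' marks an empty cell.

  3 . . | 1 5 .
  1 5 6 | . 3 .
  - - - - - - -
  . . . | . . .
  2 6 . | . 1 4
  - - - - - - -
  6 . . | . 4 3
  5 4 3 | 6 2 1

Step 1. [r3c6∈{2,5,6}] r3c6 is the only open cell in col 6 admitting 5 ⇒ r3c6=5.
Step 2. [r1c2∈{2}] nothing but 2 survives at r1c2, so r1c2=2.
Step 3. [r3c4∈{2,3}] row 3 places 2 nowhere but r3c4, so r3c4=2.
Step 4. [r5c2∈{1}] nothing but 1 survives at r5c2, so r5c2=1.
Step 5. [r3c1∈{4}] r3c1's peers cover all but 4. So r3c1=4.
Step 6. [r3c5∈{6}] r3c5 is down to just 6 ⇒ r3c5=6.
Step 7. [r1c6∈{6}] r1c6 is down to just 6, so r1c6=6.
Step 8. [r4c4∈{3}] r4c4 is down to just 3, so r4c4=3.
Step 9. [r2c4∈{4}] r2c4 has the single candidate 4 ⇒ r2c4=4.
Step 10. [r4c3∈{5}] r4c3 is down to just 5 ⇒ r4c3=5.
Step 11. [r5c4∈{5}] only 5 remains possible at r5c4. So r5c4=5.
Step 12. [r5c3∈{2}] r5c3's peers cover all but 2. So r5c3=2.
Step 13. [r2c6∈{2}] r2c6 has the single candidate 2 ⇒ r2c6=2.
Step 14. [r1c3∈{4}] only 4 remains possible at r1c3 ⇒ r1c3=4.
Step 15. [r3c3∈{1}] r3c3 is down to just 1. So r3c3=1.
Step 16. [r3c2∈{3}] r3c2 has the single candidate 3, so r3c2=3.

Answer: 3 2 4 1 5 6 / 1 5 6 4 3 2 / 4 3 1 2 6 5 / 2 6 5 3 1 4 / 6 1 2 5 4 3 / 5 4 3 6 2 1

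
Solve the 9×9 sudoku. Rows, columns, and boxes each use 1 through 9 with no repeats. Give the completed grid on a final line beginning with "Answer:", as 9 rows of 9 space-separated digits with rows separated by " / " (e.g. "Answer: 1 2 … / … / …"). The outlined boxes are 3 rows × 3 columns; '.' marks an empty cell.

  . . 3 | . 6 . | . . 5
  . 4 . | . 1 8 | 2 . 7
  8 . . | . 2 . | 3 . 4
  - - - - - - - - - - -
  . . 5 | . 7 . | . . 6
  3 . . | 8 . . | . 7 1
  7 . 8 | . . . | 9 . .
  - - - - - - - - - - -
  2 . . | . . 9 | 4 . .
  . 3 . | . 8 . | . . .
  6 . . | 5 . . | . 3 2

Step 1. [r5c3∈{2,4,6,9}] in col 3, 2 fits only at r5c3, so r5c3=2.
Step 2. [r8c7∈{1,5,6,7}] in col 7, 6 fits only at r8c7. So r8c7=6.
Step 3. [r4c1∈{1,4,9}] box 4 places 4 nowhere but r4c1, so r4c1=4.
Step 4. [r9c5∈{4}] r9c5 has the single candidate 4, so r9c5=4.
Step 5. [r9c7∈{1,7,8}] in col 7, 7 fits only at r9c7, so r9c7=7.
Step 6. [r9c6∈{1}] nothing but 1 survives at r9c6, so r9c6=1.
Step 7. [r9c3∈{9}] r9c3 has the single candidate 9 ⇒ r9c3=9.
Step 8. [r1c7∈{1,8}] in col 7, 1 fits only at r1c7. So r1c7=1.
Step 9. [r8c1∈{1,5}] col 1 places 1 nowhere but r8c1 ⇒ r8c1=1.
Step 10. [r5c6∈{4,5,6}] r5c6 is the only open cell in row 5 admitting 4, so r5c6=4.
Step 11. [r1c6∈{7}] r1c6 is down to just 7. So r1c6=7.
Step 12. [r6c6∈{2,3,5,6}] across col 6, 6 lands solely at r6c6, so r6c6=6.
Step 13. [r3c4∈{9}] only 9 remains possible at r3c4 ⇒ r3c4=9.
Step 14. [r7c3∈{7}] r7c3 is down to just 7, so r7c3=7.
Step 15. [r4c6∈{2,3}] 3 has one home in col 6: r4c6. So r4c6=3.
Step 16. [r7c2∈{5,8}] r7c2 is the only open cell in box 7 admitting 5. So r7c2=5.
Step 17. [r2c3∈{6}] only 6 remains possible at r2c3. So r2c3=6.
Step 18. [r6c2∈{1}] only 1 remains possible at r6c2 ⇒ r6c2=1.
Step 19. [r6c4∈{2}] r6c4 is down to just 2 ⇒ r6c4=2.
Step 20. [r1c8∈{8,9}] 8 has one home in row 1: r1c8 ⇒ r1c8=8.
Step 21. [r4c2∈{9}] r4c2's peers cover all but 9, so r4c2=9.
Step 22. [r2c8∈{9}] nothing but 9 survives at r2c8. So r2c8=9.
Step 23. [r5c7∈{5}] r5c7 has the single candidate 5 ⇒ r5c7=5.
Step 24. [r7c4∈{3,6}] row 7 places 6 nowhere but r7c4. So r7c4=6.
Step 25. [r3c3∈{1}] r3c3 is down to just 1. So r3c3=1.
Step 26. [r2c1∈{5}] r2c1 is down to just 5, so r2c1=5.
Step 27. [r6c8∈{4}] r6c8 has the single candidate 4. So r6c8=4.
Step 28. [r8c4∈{7}] r8c4 is down to just 7. So r8c4=7.
Step 29. [r6c5∈{5}] nothing but 5 survives at r6c5, so r6c5=5.
Step 30. [r8c9∈{9}] r8c9 has the single candidate 9. So r8c9=9.
Step 31. [r5c5∈{9}] r5c5 has the single candidate 9, so r5c5=9.
Step 32. [r4c4∈{1}] nothing but 1 survives at r4c4 ⇒ r4c4=1.
Step 33. [r3c2∈{7}] nothing but 7 survives at r3c2. So r3c2=7.
Step 34. [r3c6∈{5}] nothing but 5 survives at r3c6 ⇒ r3c6=5.
Step 35. [r5c2∈{6}] only 6 remains possible at r5c2 ⇒ r5c2=6.
Step 36. [r7c8∈{1}] r7c8 has the single candidate 1. So r7c8=1.
Step 37. [r1c4∈{4}] nothing but 4 survives at r1c4, so r1c4=4.
Step 38. [r6c9∈{3}] r6c9's peers cover all but 3. So r6c9=3.
Step 39. [r8c8∈{5}] nothing but 5 survives at r8c8 ⇒ r8c8=5.
Step 40. [r1c1∈{9}] r1c1's peers cover all but 9, so r1c1=9.
Step 41. [r4c8∈{2}] r4c8 is down to just 2 ⇒ r4c8=2.
Step 42. [r2c4∈{3}] only 3 remains possible at r2c4. So r2c4=3.
Step 43. [r8c3∈{4}] r8c3's peers cover all but 4. So r8c3=4.
Step 44. [r4c7∈{8}] r4c7 has the single candidate 8 ⇒ r4c7=8.
Step 45. [r8c6∈{2}] r8c6's peers cover all but 2 ⇒ r8c6=2.
Step 46. [r7c5∈{3}] nothing but 3 survives at r7c5, so r7c5=3.
Step 47. [r3c8∈{6}] r3c8 has the single candidate 6, so r3c8=6.
Step 48. [r1c2∈{2}] only 2 remains possible at r1c2. So r1c2=2.
Step 49. [r9c2∈{8}] r9c2's peers cover all but 8 ⇒ r9c2=8.
Step 50. [r7c9∈{8}] r7c9's peers cover all but 8. So r7c9=8.

Answer: 9 2 3 4 6 7 1 8 5 / 5 4 6 3 1 8 2 9 7 / 8 7 1 9 2 5 3 6 4 / 4 9 5 1 7 3 8 2 6 / 3 6 2 8 9 4 5 7 1 / 7 1 8 2 5 6 9 4 3 / 2 5 7 6 3 9 4 1 8 / 1 3 4 7 8 2 6 5 9 / 6 8 9 5 4 1 7 3 2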